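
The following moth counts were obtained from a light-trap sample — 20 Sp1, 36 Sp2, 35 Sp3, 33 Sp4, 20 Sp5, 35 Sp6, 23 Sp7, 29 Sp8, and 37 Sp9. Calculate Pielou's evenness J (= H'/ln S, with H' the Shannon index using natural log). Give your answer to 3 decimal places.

Total N = 20+36+35+33+20+35+23+29+37 = 268, so the proportions are 0.07463, 0.13433, 0.1306, 0.12313, 0.07463, 0.1306, 0.08582, 0.10821, 0.13806 (working shown to 5 dp, full precision carried).
H' = −Σ pᵢ ln pᵢ = −((-0.19368) + (-0.26966) + (-0.26585) + (-0.25790) + (-0.19368) + (-0.26585) + (-0.21073) + (-0.24062) + (-0.27337)) = 2.17133.
With S = 9 species, ln S = 2.19722, so J = 2.17133/2.19722 = 0.98822, i.e. 0.988 to 3 decimal places.

0.988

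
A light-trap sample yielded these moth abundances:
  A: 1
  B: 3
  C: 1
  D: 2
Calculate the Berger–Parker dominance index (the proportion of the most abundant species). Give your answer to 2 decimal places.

Total N = 1+3+1+2 = 7, so the proportions are 0.1429, 0.4286, 0.1429, 0.2857 (working shown to 4 dp, full precision carried).
The largest proportion is 0.4286, i.e. d = 0.43 to 2 decimal places.

0.43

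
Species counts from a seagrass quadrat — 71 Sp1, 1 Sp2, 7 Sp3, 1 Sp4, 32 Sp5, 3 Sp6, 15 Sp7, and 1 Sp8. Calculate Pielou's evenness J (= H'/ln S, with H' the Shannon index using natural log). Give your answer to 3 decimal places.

0.615

Total N = 71+1+7+1+32+3+15+1 = 131, so the proportions are 0.54198, 0.00763, 0.05344, 0.00763, 0.24427, 0.0229, 0.1145, 0.00763 (working shown to 5 dp, full precision carried).
H' = −Σ pᵢ ln pᵢ = −((-0.33198) + (-0.03722) + (-0.15653) + (-0.03722) + (-0.34430) + (-0.08649) + (-0.24815) + (-0.03722)) = 1.27908.
With S = 8 species, ln S = 2.07944, so J = 1.27908/2.07944 = 0.61511, i.e. 0.615 to 3 decimal places.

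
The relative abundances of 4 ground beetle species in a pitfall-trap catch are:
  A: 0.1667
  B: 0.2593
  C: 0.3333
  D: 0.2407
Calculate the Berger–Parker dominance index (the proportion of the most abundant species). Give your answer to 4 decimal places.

The largest proportion is 0.3333, i.e. d = 0.3333 to 4 decimal places.

0.3333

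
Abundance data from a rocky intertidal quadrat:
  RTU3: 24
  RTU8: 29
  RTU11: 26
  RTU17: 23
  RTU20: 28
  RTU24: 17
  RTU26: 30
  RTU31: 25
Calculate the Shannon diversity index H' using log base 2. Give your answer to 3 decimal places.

Total N = 24+29+26+23+28+17+30+25 = 202, so the proportions are 0.11881, 0.14356, 0.12871, 0.11386, 0.13861, 0.08416, 0.14851, 0.12376 (working shown to 5 dp, full precision carried).
Each pᵢ log₂ pᵢ term: 0.11881×(-3.07325)=-0.36514, 0.14356×(-2.80023)=-0.40201, 0.12871×(-2.95777)=-0.38070, 0.11386×(-3.13465)=-0.35692, 0.13861×(-2.85086)=-0.39517, 0.08416×(-3.57075)=-0.30051, 0.14851×(-2.75132)=-0.40861, 0.12376×(-3.01436)=-0.37306.
Sum = -2.98212, so H' = 2.982.

2.982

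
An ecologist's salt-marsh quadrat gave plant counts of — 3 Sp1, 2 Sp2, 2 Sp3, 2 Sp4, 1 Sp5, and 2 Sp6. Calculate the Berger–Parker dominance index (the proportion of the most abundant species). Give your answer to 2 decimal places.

0.25

Total N = 3+2+2+2+1+2 = 12, so the proportions are 0.25, 0.1667, 0.1667, 0.1667, 0.0833, 0.1667 (working shown to 4 dp, full precision carried).
The largest proportion is 0.25, i.e. d = 0.25 to 2 decimal places.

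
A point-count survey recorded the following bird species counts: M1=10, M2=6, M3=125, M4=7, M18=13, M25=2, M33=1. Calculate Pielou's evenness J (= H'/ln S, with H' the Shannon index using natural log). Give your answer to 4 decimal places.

Total N = 10+6+125+7+13+2+1 = 164, so the proportions are 0.060976, 0.036585, 0.762195, 0.042683, 0.079268, 0.012195, 0.006098 (working shown to 6 dp, full precision carried).
H' = −Σ pᵢ ln pᵢ = −((-0.170566) + (-0.121028) + (-0.206976) + (-0.134620) + (-0.200939) + (-0.053740) + (-0.031097)) = 0.918966.
With S = 7 species, ln S = 1.945910, so J = 0.918966/1.945910 = 0.472255, i.e. 0.4723 to 4 decimal places.

0.4723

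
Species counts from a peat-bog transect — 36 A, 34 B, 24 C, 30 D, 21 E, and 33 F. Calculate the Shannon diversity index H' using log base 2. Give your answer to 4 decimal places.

2.5598

Total N = 36+34+24+30+21+33 = 178, so the proportions are 0.202247, 0.191011, 0.134831, 0.168539, 0.117978, 0.185393 (working shown to 6 dp, full precision carried).
Each pᵢ log₂ pᵢ term: 0.202247×(-2.305808)=-0.466343, 0.191011×(-2.388271)=-0.456187, 0.134831×(-2.890771)=-0.389767, 0.168539×(-2.568843)=-0.432951, 0.117978×(-3.083416)=-0.363774, 0.185393×(-2.431339)=-0.450754.
Sum = -2.559775, so H' = 2.5598.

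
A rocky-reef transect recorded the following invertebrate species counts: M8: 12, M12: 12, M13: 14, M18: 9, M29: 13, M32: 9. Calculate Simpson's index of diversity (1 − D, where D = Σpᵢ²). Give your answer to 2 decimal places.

0.83

Total N = 12+12+14+9+13+9 = 69, so the proportions are 0.1739, 0.1739, 0.2029, 0.1304, 0.1884, 0.1304 (working shown to 4 dp, full precision carried).
D = 0.1739² + 0.1739² + 0.2029² + 0.1304² + 0.1884² + 0.1304² = 0.0302 + 0.0302 + 0.0412 + 0.0170 + 0.0355 + 0.0170 = 0.1712.
So 1 − D = 0.8288, i.e. 0.83 to 2 decimal places.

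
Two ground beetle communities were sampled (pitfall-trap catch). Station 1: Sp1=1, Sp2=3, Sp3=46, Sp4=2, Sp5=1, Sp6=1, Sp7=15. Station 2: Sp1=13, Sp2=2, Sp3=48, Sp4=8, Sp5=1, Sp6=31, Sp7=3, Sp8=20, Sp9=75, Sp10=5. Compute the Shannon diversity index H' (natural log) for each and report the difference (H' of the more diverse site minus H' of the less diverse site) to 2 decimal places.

Station 1: N=69, proportions 0.0145, 0.0435, 0.6667, 0.029, 0.0145, 0.0145, 0.2174, giving H' = 1.0251 (working shown to 4 dp, full precision carried).
Station 2: N=206, proportions 0.0631, 0.0097, 0.233, 0.0388, 0.0049, 0.1505, 0.0146, 0.0971, 0.3641, 0.0243, giving H' = 1.7419.
Difference = |1.0251 − 1.7419| = 0.7168, i.e. 0.72 to 2 decimal places.

0.72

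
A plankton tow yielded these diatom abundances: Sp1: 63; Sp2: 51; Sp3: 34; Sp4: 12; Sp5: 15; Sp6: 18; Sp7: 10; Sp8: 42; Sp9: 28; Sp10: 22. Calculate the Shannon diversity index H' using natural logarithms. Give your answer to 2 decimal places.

2.14

Total N = 63+51+34+12+15+18+10+42+28+22 = 295, so the proportions are 0.2136, 0.1729, 0.1153, 0.0407, 0.0508, 0.061, 0.0339, 0.1424, 0.0949, 0.0746 (working shown to 4 dp, full precision carried).
Each pᵢ ln pᵢ term: 0.2136×(-1.5438)=-0.3297, 0.1729×(-1.7551)=-0.3034, 0.1153×(-2.1606)=-0.2490, 0.0407×(-3.2021)=-0.1303, 0.0508×(-2.9789)=-0.1515, 0.061×(-2.7966)=-0.1706, 0.0339×(-3.3844)=-0.1147, 0.1424×(-1.9493)=-0.2775, 0.0949×(-2.3548)=-0.2235, 0.0746×(-2.5959)=-0.1936.
Sum = -2.1439, so H' = 2.14.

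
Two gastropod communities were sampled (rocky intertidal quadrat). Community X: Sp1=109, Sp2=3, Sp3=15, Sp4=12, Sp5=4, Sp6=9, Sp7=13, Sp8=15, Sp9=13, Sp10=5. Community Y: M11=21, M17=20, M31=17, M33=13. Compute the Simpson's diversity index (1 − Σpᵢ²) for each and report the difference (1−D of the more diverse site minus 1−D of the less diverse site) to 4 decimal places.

Community X: N=198, proportions 0.550505, 0.015152, 0.075758, 0.060606, 0.020202, 0.045455, 0.065657, 0.075758, 0.065657, 0.025253, giving 1−D = 0.669830 (working shown to 6 dp, full precision carried).
Community Y: N=71, proportions 0.295775, 0.28169, 0.239437, 0.183099, giving 1−D = 0.742313.
Difference = |0.669830 − 0.742313| = 0.072483, i.e. 0.0725 to 4 decimal places.

0.0725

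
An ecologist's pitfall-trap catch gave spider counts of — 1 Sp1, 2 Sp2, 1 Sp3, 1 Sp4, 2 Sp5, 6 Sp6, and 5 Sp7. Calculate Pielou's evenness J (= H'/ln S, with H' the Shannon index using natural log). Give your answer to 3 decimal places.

0.870

Total N = 1+2+1+1+2+6+5 = 18, so the proportions are 0.05556, 0.11111, 0.05556, 0.05556, 0.11111, 0.33333, 0.27778 (working shown to 5 dp, full precision carried).
H' = −Σ pᵢ ln pᵢ = −((-0.16058) + (-0.24414) + (-0.16058) + (-0.16058) + (-0.24414) + (-0.36620) + (-0.35581)) = 1.69202.
With S = 7 species, ln S = 1.94591, so J = 1.69202/1.94591 = 0.86953, i.e. 0.870 to 3 decimal places.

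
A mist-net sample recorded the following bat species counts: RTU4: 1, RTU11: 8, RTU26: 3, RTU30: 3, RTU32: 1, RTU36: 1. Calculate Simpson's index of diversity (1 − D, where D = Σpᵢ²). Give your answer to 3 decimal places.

Total N = 1+8+3+3+1+1 = 17, so the proportions are 0.05882, 0.47059, 0.17647, 0.17647, 0.05882, 0.05882 (working shown to 5 dp, full precision carried).
D = 0.05882² + 0.47059² + 0.17647² + 0.17647² + 0.05882² + 0.05882² = 0.00346 + 0.22145 + 0.03114 + 0.03114 + 0.00346 + 0.00346 = 0.29412.
So 1 − D = 0.70588, i.e. 0.706 to 3 decimal places.

0.706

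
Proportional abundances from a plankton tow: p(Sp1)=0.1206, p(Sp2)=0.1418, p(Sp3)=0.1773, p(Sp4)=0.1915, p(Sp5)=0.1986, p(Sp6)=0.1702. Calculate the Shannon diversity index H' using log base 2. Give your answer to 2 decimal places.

2.56

Each pᵢ log₂ pᵢ term (working shown to 4 dp, full precision carried): 0.1206×(-3.0517)=-0.3680, 0.1418×(-2.8181)=-0.3996, 0.1773×(-2.4957)=-0.4425, 0.1915×(-2.3846)=-0.4566, 0.1986×(-2.3321)=-0.4631, 0.1702×(-2.5547)=-0.4348.
Sum = -2.5647, so H' = 2.56.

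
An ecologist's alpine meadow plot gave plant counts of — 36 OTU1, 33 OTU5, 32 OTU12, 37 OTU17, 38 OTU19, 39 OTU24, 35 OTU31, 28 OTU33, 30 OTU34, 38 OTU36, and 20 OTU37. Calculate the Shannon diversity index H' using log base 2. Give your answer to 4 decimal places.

Total N = 36+33+32+37+38+39+35+28+30+38+20 = 366, so the proportions are 0.098361, 0.090164, 0.087432, 0.101093, 0.103825, 0.106557, 0.095628, 0.076503, 0.081967, 0.103825, 0.054645 (working shown to 6 dp, full precision carried).
Each pᵢ log₂ pᵢ term: 0.098361×(-3.345775)=-0.329093, 0.090164×(-3.471306)=-0.312987, 0.087432×(-3.515700)=-0.307384, 0.101093×(-3.306246)=-0.334238, 0.103825×(-3.267772)=-0.339277, 0.106557×(-3.230298)=-0.344212, 0.095628×(-3.386417)=-0.323838, 0.076503×(-3.708345)=-0.283699, 0.081967×(-3.608809)=-0.295804, 0.103825×(-3.267772)=-0.339277, 0.054645×(-4.193772)=-0.229168.
Sum = -3.438975, so H' = 3.4390.

3.4390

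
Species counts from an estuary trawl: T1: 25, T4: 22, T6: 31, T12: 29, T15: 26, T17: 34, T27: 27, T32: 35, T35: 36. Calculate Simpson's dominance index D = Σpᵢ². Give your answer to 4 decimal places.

0.1138

Total N = 25+22+31+29+26+34+27+35+36 = 265, so the proportions are 0.09434, 0.083019, 0.116981, 0.109434, 0.098113, 0.128302, 0.101887, 0.132075, 0.135849 (working shown to 6 dp, full precision carried).
D = 0.09434² + 0.083019² + 0.116981² + 0.109434² + 0.098113² + 0.128302² + 0.101887² + 0.132075² + 0.135849² = 0.008900 + 0.006892 + 0.013685 + 0.011976 + 0.009626 + 0.016461 + 0.010381 + 0.017444 + 0.018455 = 0.113820.
To 4 decimal places, D = 0.1138.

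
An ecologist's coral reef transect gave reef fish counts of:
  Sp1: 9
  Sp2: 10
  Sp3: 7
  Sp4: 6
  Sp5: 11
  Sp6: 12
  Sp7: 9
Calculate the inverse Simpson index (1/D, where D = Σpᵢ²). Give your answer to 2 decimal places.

6.69

Total N = 9+10+7+6+11+12+9 = 64, so the proportions are 0.140625, 0.15625, 0.109375, 0.09375, 0.171875, 0.1875, 0.140625 (working shown to 6 dp, full precision carried).
D = 0.140625² + 0.15625² + 0.109375² + 0.09375² + 0.171875² + 0.1875² + 0.140625² = 0.019775 + 0.024414 + 0.011963 + 0.008789 + 0.029541 + 0.035156 + 0.019775 = 0.149414.
So 1/D = 6.6928, i.e. 6.69 to 2 decimal places.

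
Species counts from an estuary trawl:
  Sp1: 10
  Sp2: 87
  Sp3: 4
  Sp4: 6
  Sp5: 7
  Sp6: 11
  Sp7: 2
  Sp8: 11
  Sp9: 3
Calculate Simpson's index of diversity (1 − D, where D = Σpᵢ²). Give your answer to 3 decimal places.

Total N = 10+87+4+6+7+11+2+11+3 = 141, so the proportions are 0.07092, 0.61702, 0.02837, 0.04255, 0.04965, 0.07801, 0.01418, 0.07801, 0.02128 (working shown to 5 dp, full precision carried).
D = 0.07092² + 0.61702² + 0.02837² + 0.04255² + 0.04965² + 0.07801² + 0.01418² + 0.07801² + 0.02128² = 0.00503 + 0.38072 + 0.00080 + 0.00181 + 0.00246 + 0.00609 + 0.00020 + 0.00609 + 0.00045 = 0.40365.
So 1 − D = 0.59635, i.e. 0.596 to 3 decimal places.

0.596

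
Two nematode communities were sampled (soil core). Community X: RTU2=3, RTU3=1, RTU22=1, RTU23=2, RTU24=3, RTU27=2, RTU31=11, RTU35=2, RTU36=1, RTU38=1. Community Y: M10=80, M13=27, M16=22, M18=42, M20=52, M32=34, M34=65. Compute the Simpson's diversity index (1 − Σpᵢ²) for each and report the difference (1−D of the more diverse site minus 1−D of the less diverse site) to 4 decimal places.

Community X: N=27, proportions 0.111111, 0.037037, 0.037037, 0.074074, 0.111111, 0.074074, 0.407407, 0.074074, 0.037037, 0.037037, giving 1−D = 0.787380 (working shown to 6 dp, full precision carried).
Community Y: N=322, proportions 0.248447, 0.083851, 0.068323, 0.130435, 0.161491, 0.10559, 0.201863, giving 1−D = 0.831584.
Difference = |0.787380 − 0.831584| = 0.044204, i.e. 0.0442 to 4 decimal places.

0.0442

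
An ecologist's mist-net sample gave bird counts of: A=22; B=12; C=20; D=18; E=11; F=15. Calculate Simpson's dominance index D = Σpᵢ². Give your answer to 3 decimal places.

0.177

Total N = 22+12+20+18+11+15 = 98, so the proportions are 0.22449, 0.12245, 0.20408, 0.18367, 0.11224, 0.15306 (working shown to 5 dp, full precision carried).
D = 0.22449² + 0.12245² + 0.20408² + 0.18367² + 0.11224² + 0.15306² = 0.05040 + 0.01499 + 0.04165 + 0.03374 + 0.01260 + 0.02343 = 0.17680.
To 3 decimal places, D = 0.177.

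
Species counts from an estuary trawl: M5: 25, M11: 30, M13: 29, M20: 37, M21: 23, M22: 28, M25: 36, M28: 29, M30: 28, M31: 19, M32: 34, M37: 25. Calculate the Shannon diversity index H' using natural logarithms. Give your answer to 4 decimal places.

2.4691

Total N = 25+30+29+37+23+28+36+29+28+19+34+25 = 343, so the proportions are 0.072886, 0.087464, 0.084548, 0.107872, 0.067055, 0.081633, 0.104956, 0.084548, 0.081633, 0.055394, 0.099125, 0.072886 (working shown to 6 dp, full precision carried).
Each pᵢ ln pᵢ term: 0.072886×(-2.618855)=-0.190879, 0.087464×(-2.436533)=-0.213108, 0.084548×(-2.470435)=-0.208871, 0.107872×(-2.226813)=-0.240210, 0.067055×(-2.702236)=-0.181200, 0.081633×(-2.505526)=-0.204533, 0.104956×(-2.254212)=-0.236594, 0.084548×(-2.470435)=-0.208871, 0.081633×(-2.505526)=-0.204533, 0.055394×(-2.893291)=-0.160270, 0.099125×(-2.311370)=-0.229115, 0.072886×(-2.618855)=-0.190879.
Sum = -2.469060, so H' = 2.4691.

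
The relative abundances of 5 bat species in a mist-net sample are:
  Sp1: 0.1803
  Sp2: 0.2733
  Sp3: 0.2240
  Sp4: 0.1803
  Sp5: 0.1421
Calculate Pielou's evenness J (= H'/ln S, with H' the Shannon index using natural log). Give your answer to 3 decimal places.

0.985

H' = −Σ pᵢ ln pᵢ = −((-0.30888) + (-0.35452) + (-0.33513) + (-0.30888) + (-0.27727)) = 1.58467 (working shown to 5 dp, full precision carried).
With S = 5 species, ln S = 1.60944, so J = 1.58467/1.60944 = 0.98461, i.e. 0.985 to 3 decimal places.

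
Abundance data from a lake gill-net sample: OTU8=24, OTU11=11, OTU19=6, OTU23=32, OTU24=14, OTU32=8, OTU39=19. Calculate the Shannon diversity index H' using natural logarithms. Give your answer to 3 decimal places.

1.808

Total N = 24+11+6+32+14+8+19 = 114, so the proportions are 0.21053, 0.09649, 0.05263, 0.2807, 0.12281, 0.07018, 0.16667 (working shown to 5 dp, full precision carried).
Each pᵢ ln pᵢ term: 0.21053×(-1.55814)=-0.32803, 0.09649×(-2.33830)=-0.22563, 0.05263×(-2.94444)=-0.15497, 0.2807×(-1.27046)=-0.35662, 0.12281×(-2.09714)=-0.25754, 0.07018×(-2.65676)=-0.18644, 0.16667×(-1.79176)=-0.29863.
Sum = -1.80786, so H' = 1.808.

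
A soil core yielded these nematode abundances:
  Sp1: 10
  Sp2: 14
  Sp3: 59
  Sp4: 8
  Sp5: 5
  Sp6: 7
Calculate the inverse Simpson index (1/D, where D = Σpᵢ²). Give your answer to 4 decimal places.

2.7098

Total N = 10+14+59+8+5+7 = 103, so the proportions are 0.0970874, 0.1359223, 0.5728155, 0.0776699, 0.0485437, 0.0679612 (working shown to 7 dp, full precision carried).
D = 0.0970874² + 0.1359223² + 0.5728155² + 0.0776699² + 0.0485437² + 0.0679612² = 0.0094260 + 0.0184749 + 0.3281176 + 0.0060326 + 0.0023565 + 0.0046187 = 0.3690263.
So 1/D = 2.709834, i.e. 2.7098 to 4 decimal places.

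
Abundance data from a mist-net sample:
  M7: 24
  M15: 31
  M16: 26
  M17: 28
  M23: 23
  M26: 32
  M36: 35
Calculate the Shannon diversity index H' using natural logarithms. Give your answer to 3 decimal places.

Total N = 24+31+26+28+23+32+35 = 199, so the proportions are 0.1206, 0.15578, 0.13065, 0.1407, 0.11558, 0.1608, 0.17588 (working shown to 5 dp, full precision carried).
Each pᵢ ln pᵢ term: 0.1206×(-2.11525)=-0.25511, 0.15578×(-1.85932)=-0.28964, 0.13065×(-2.03521)=-0.26591, 0.1407×(-1.96110)=-0.27593, 0.11558×(-2.15781)=-0.24940, 0.1608×(-1.82757)=-0.29388, 0.17588×(-1.73796)=-0.30567.
Sum = -1.93553, so H' = 1.936.

1.936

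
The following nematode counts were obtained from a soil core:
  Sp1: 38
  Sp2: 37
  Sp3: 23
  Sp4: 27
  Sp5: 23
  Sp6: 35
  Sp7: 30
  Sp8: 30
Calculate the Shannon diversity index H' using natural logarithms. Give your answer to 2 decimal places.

Total N = 38+37+23+27+23+35+30+30 = 243, so the proportions are 0.1564, 0.1523, 0.0947, 0.1111, 0.0947, 0.144, 0.1235, 0.1235 (working shown to 4 dp, full precision carried).
Each pᵢ ln pᵢ term: 0.1564×(-1.8555)=-0.2902, 0.1523×(-1.8821)=-0.2866, 0.0947×(-2.3576)=-0.2231, 0.1111×(-2.1972)=-0.2441, 0.0947×(-2.3576)=-0.2231, 0.144×(-1.9377)=-0.2791, 0.1235×(-2.0919)=-0.2583, 0.1235×(-2.0919)=-0.2583.
Sum = -2.0628, so H' = 2.06.

2.06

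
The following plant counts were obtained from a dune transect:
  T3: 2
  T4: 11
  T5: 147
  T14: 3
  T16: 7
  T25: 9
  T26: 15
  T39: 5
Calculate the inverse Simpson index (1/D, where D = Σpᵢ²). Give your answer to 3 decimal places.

Total N = 2+11+147+3+7+9+15+5 = 199, so the proportions are 0.01005, 0.055276, 0.738693, 0.015075, 0.035176, 0.045226, 0.075377, 0.025126 (working shown to 6 dp, full precision carried).
D = 0.01005² + 0.055276² + 0.738693² + 0.015075² + 0.035176² + 0.045226² + 0.075377² + 0.025126² = 0.000101 + 0.003055 + 0.545668 + 0.000227 + 0.001237 + 0.002045 + 0.005682 + 0.000631 = 0.558648.
So 1/D = 1.79004, i.e. 1.790 to 3 decimal places.

1.790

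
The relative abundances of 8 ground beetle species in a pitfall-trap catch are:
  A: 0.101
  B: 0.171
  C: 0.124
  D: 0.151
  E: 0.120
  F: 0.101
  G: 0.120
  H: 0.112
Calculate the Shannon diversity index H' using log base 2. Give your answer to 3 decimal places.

Each pᵢ log₂ pᵢ term (working shown to 5 dp, full precision carried): 0.101×(-3.30757)=-0.33406, 0.171×(-2.54793)=-0.43570, 0.124×(-3.01159)=-0.37344, 0.151×(-2.72738)=-0.41183, 0.12×(-3.05889)=-0.36707, 0.101×(-3.30757)=-0.33406, 0.12×(-3.05889)=-0.36707, 0.112×(-3.15843)=-0.35374.
Sum = -2.97698, so H' = 2.977.

2.977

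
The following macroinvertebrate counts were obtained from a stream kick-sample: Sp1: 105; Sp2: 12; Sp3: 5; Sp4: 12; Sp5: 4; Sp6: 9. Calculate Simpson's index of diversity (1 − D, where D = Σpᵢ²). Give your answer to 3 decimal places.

0.471

Total N = 105+12+5+12+4+9 = 147, so the proportions are 0.71429, 0.08163, 0.03401, 0.08163, 0.02721, 0.06122 (working shown to 5 dp, full precision carried).
D = 0.71429² + 0.08163² + 0.03401² + 0.08163² + 0.02721² + 0.06122² = 0.51020 + 0.00666 + 0.00116 + 0.00666 + 0.00074 + 0.00375 = 0.52918.
So 1 − D = 0.47082, i.e. 0.471 to 3 decimal places.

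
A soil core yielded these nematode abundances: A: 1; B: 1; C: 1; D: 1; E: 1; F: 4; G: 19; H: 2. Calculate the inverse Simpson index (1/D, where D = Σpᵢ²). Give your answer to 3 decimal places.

Total N = 1+1+1+1+1+4+19+2 = 30, so the proportions are 0.033333, 0.033333, 0.033333, 0.033333, 0.033333, 0.133333, 0.633333, 0.066667 (working shown to 6 dp, full precision carried).
D = 0.033333² + 0.033333² + 0.033333² + 0.033333² + 0.033333² + 0.133333² + 0.633333² + 0.066667² = 0.001111 + 0.001111 + 0.001111 + 0.001111 + 0.001111 + 0.017778 + 0.401111 + 0.004444 = 0.428889.
So 1/D = 2.33161, i.e. 2.332 to 3 decimal places.

2.332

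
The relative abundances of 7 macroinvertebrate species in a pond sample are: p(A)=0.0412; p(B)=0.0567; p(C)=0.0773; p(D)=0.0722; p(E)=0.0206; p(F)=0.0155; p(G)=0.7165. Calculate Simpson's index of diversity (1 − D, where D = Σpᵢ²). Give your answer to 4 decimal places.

D = 0.0412² + 0.0567² + 0.0773² + 0.0722² + 0.0206² + 0.0155² + 0.7165² = 0.001697 + 0.003215 + 0.005975 + 0.005213 + 0.000424 + 0.000240 + 0.513372 = 0.530137 (working shown to 6 dp, full precision carried).
So 1 − D = 0.469863, i.e. 0.4699 to 4 decimal places.

0.4699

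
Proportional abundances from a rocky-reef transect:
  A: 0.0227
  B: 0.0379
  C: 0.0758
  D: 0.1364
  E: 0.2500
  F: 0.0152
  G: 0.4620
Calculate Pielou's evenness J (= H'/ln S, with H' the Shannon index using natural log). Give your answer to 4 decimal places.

0.7422

H' = −Σ pᵢ ln pᵢ = −((-0.085928) + (-0.124039) + (-0.195538) + (-0.271731) + (-0.346574) + (-0.063634) + (-0.356752)) = 1.444196 (working shown to 6 dp, full precision carried).
With S = 7 species, ln S = 1.945910, so J = 1.444196/1.945910 = 0.742170, i.e. 0.7422 to 4 decimal places.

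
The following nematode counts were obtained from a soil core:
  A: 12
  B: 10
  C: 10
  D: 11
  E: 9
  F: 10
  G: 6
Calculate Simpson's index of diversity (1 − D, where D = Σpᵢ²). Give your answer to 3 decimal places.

0.853

Total N = 12+10+10+11+9+10+6 = 68, so the proportions are 0.176471, 0.147059, 0.147059, 0.161765, 0.132353, 0.147059, 0.088235 (working shown to 6 dp, full precision carried).
D = 0.176471² + 0.147059² + 0.147059² + 0.161765² + 0.132353² + 0.147059² + 0.088235² = 0.031142 + 0.021626 + 0.021626 + 0.026168 + 0.017517 + 0.021626 + 0.007785 = 0.147491.
So 1 − D = 0.852509, i.e. 0.853 to 3 decimal places.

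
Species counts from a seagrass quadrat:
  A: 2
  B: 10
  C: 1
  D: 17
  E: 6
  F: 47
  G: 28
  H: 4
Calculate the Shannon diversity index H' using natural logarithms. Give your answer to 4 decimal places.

1.5873

Total N = 2+10+1+17+6+47+28+4 = 115, so the proportions are 0.017391, 0.086957, 0.008696, 0.147826, 0.052174, 0.408696, 0.243478, 0.034783 (working shown to 6 dp, full precision carried).
Each pᵢ ln pᵢ term: 0.017391×(-4.051785)=-0.070466, 0.086957×(-2.442347)=-0.212378, 0.008696×(-4.744932)=-0.041260, 0.147826×(-1.911719)=-0.282602, 0.052174×(-2.953173)=-0.154079, 0.408696×(-0.894785)=-0.365695, 0.243478×(-1.412728)=-0.343968, 0.034783×(-3.358638)=-0.116822.
Sum = -1.587270, so H' = 1.5873.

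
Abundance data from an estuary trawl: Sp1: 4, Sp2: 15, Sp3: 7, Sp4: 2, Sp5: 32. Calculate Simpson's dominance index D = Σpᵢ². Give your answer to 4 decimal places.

0.3661

Total N = 4+15+7+2+32 = 60, so the proportions are 0.066667, 0.25, 0.116667, 0.033333, 0.533333 (working shown to 6 dp, full precision carried).
D = 0.066667² + 0.25² + 0.116667² + 0.033333² + 0.533333² = 0.004444 + 0.062500 + 0.013611 + 0.001111 + 0.284444 = 0.366111.
To 4 decimal places, D = 0.3661.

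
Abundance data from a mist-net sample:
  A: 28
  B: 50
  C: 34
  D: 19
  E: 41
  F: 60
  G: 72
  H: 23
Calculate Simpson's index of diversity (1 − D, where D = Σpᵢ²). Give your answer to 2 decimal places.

0.85

Total N = 28+50+34+19+41+60+72+23 = 327, so the proportions are 0.0856, 0.1529, 0.104, 0.0581, 0.1254, 0.1835, 0.2202, 0.0703 (working shown to 4 dp, full precision carried).
D = 0.0856² + 0.1529² + 0.104² + 0.0581² + 0.1254² + 0.1835² + 0.2202² + 0.0703² = 0.0073 + 0.0234 + 0.0108 + 0.0034 + 0.0157 + 0.0337 + 0.0485 + 0.0049 = 0.1477.
So 1 − D = 0.8523, i.e. 0.85 to 2 decimal places.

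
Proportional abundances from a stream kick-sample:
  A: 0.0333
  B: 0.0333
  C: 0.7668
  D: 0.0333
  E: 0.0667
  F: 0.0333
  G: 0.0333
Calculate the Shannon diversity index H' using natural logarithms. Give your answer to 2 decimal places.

Each pᵢ ln pᵢ term (working shown to 4 dp, full precision carried): 0.0333×(-3.4022)=-0.1133, 0.0333×(-3.4022)=-0.1133, 0.7668×(-0.2655)=-0.2036, 0.0333×(-3.4022)=-0.1133, 0.0667×(-2.7076)=-0.1806, 0.0333×(-3.4022)=-0.1133, 0.0333×(-3.4022)=-0.1133.
Sum = -0.9507, so H' = 0.95.

0.95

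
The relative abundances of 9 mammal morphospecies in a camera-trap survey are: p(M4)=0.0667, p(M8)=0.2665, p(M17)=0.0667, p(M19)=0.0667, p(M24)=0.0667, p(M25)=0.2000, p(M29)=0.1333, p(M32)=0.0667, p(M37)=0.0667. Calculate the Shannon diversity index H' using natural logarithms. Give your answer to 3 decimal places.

2.026

Each pᵢ ln pᵢ term (working shown to 5 dp, full precision carried): 0.0667×(-2.70755)=-0.18059, 0.2665×(-1.32238)=-0.35241, 0.0667×(-2.70755)=-0.18059, 0.0667×(-2.70755)=-0.18059, 0.0667×(-2.70755)=-0.18059, 0.2×(-1.60944)=-0.32189, 0.1333×(-2.01515)=-0.26862, 0.0667×(-2.70755)=-0.18059, 0.0667×(-2.70755)=-0.18059.
Sum = -2.02648, so H' = 2.026.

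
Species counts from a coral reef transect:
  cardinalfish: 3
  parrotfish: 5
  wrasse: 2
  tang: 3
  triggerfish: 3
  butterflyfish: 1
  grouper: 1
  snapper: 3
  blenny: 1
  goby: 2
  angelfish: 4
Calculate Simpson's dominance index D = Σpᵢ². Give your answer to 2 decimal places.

0.11

Total N = 3+5+2+3+3+1+1+3+1+2+4 = 28, so the proportions are 0.1071, 0.1786, 0.0714, 0.1071, 0.1071, 0.0357, 0.0357, 0.1071, 0.0357, 0.0714, 0.1429 (working shown to 4 dp, full precision carried).
D = 0.1071² + 0.1786² + 0.0714² + 0.1071² + 0.1071² + 0.0357² + 0.0357² + 0.1071² + 0.0357² + 0.0714² + 0.1429² = 0.0115 + 0.0319 + 0.0051 + 0.0115 + 0.0115 + 0.0013 + 0.0013 + 0.0115 + 0.0013 + 0.0051 + 0.0204 = 0.1122.
To 2 decimal places, D = 0.11.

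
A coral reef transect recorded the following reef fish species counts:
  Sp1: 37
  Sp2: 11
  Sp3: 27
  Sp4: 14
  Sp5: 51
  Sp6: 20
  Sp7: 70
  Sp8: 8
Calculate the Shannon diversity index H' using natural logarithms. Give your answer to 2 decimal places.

1.86

Total N = 37+11+27+14+51+20+70+8 = 238, so the proportions are 0.1555, 0.0462, 0.1134, 0.0588, 0.2143, 0.084, 0.2941, 0.0336 (working shown to 4 dp, full precision carried).
Each pᵢ ln pᵢ term: 0.1555×(-1.8614)=-0.2894, 0.0462×(-3.0744)=-0.1421, 0.1134×(-2.1764)=-0.2469, 0.0588×(-2.8332)=-0.1667, 0.2143×(-1.5404)=-0.3301, 0.084×(-2.4765)=-0.2081, 0.2941×(-1.2238)=-0.3599, 0.0336×(-3.3928)=-0.1140.
Sum = -1.8572, so H' = 1.86.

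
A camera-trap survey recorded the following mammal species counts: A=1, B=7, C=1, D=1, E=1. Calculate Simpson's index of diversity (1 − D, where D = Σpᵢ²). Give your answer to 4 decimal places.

0.5620

Total N = 1+7+1+1+1 = 11, so the proportions are 0.090909, 0.636364, 0.090909, 0.090909, 0.090909 (working shown to 6 dp, full precision carried).
D = 0.090909² + 0.636364² + 0.090909² + 0.090909² + 0.090909² = 0.008264 + 0.404959 + 0.008264 + 0.008264 + 0.008264 = 0.438017.
So 1 − D = 0.561983, i.e. 0.5620 to 4 decimal places.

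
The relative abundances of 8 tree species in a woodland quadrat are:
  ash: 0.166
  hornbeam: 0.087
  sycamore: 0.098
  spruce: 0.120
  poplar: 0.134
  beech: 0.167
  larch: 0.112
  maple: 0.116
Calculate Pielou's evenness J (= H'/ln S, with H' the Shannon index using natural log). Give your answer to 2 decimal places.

0.99

H' = −Σ pᵢ ln pᵢ = −((-0.2981) + (-0.2124) + (-0.2276) + (-0.2544) + (-0.2693) + (-0.2989) + (-0.2452) + (-0.2499)) = 2.0559 (working shown to 4 dp, full precision carried).
With S = 8 species, ln S = 2.0794, so J = 2.0559/2.0794 = 0.9887, i.e. 0.99 to 2 decimal places.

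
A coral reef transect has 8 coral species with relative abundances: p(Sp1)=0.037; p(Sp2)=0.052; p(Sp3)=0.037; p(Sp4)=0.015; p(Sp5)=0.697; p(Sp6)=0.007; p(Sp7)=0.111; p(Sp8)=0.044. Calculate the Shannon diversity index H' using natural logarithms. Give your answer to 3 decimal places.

1.128

Each pᵢ ln pᵢ term (working shown to 5 dp, full precision carried): 0.037×(-3.29684)=-0.12198, 0.052×(-2.95651)=-0.15374, 0.037×(-3.29684)=-0.12198, 0.015×(-4.19971)=-0.06300, 0.697×(-0.36097)=-0.25160, 0.007×(-4.96185)=-0.03473, 0.111×(-2.19823)=-0.24400, 0.044×(-3.12357)=-0.13744.
Sum = -1.12847, so H' = 1.128.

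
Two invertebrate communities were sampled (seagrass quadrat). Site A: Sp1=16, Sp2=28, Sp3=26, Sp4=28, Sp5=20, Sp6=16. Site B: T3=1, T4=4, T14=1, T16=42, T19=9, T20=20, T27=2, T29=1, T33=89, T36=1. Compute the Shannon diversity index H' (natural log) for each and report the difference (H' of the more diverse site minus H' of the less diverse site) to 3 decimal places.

Site A: N=134, proportions 0.1194, 0.20896, 0.19403, 0.20896, 0.14925, 0.1194, giving H' = 1.76387 (working shown to 5 dp, full precision carried).
Site B: N=170, proportions 0.00588, 0.02353, 0.00588, 0.24706, 0.05294, 0.11765, 0.01176, 0.00588, 0.52353, 0.00588, giving H' = 1.35290.
Difference = |1.76387 − 1.35290| = 0.41097, i.e. 0.411 to 3 decimal places.

0.411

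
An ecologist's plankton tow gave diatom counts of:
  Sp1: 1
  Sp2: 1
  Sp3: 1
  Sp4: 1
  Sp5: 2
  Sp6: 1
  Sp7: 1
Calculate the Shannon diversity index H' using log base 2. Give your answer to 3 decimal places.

Total N = 1+1+1+1+2+1+1 = 8, so the proportions are 0.125, 0.125, 0.125, 0.125, 0.25, 0.125, 0.125 (working shown to 5 dp, full precision carried).
Each pᵢ log₂ pᵢ term: 0.125×(-3.00000)=-0.37500, 0.125×(-3.00000)=-0.37500, 0.125×(-3.00000)=-0.37500, 0.125×(-3.00000)=-0.37500, 0.25×(-2.00000)=-0.50000, 0.125×(-3.00000)=-0.37500, 0.125×(-3.00000)=-0.37500.
Sum = -2.75000, so H' = 2.750.

2.750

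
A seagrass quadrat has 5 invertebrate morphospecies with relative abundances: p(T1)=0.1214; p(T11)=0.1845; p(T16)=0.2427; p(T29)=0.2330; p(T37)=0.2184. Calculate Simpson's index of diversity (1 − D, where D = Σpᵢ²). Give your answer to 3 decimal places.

D = 0.1214² + 0.1845² + 0.2427² + 0.233² + 0.2184² = 0.01474 + 0.03404 + 0.05890 + 0.05429 + 0.04770 = 0.20967 (working shown to 5 dp, full precision carried).
So 1 − D = 0.79033, i.e. 0.790 to 3 decimal places.

0.790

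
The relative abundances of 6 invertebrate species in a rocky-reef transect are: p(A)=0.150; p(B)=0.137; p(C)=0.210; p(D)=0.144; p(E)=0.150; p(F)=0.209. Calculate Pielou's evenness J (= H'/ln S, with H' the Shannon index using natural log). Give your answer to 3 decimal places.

H' = −Σ pᵢ ln pᵢ = −((-0.28457) + (-0.27233) + (-0.32774) + (-0.27906) + (-0.28457) + (-0.32717)) = 1.77543 (working shown to 5 dp, full precision carried).
With S = 6 species, ln S = 1.79176, so J = 1.77543/1.79176 = 0.99089, i.e. 0.991 to 3 decimal places.

0.991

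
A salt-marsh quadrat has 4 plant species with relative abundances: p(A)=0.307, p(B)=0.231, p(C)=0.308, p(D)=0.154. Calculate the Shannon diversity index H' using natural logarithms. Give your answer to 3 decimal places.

1.352

Each pᵢ ln pᵢ term (working shown to 5 dp, full precision carried): 0.307×(-1.18091)=-0.36254, 0.231×(-1.46534)=-0.33849, 0.308×(-1.17766)=-0.36272, 0.154×(-1.87080)=-0.28810.
Sum = -1.35185, so H' = 1.352.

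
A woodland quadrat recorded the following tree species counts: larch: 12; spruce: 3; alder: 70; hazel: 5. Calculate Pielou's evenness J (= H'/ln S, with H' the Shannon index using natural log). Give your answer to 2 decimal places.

0.53

Total N = 12+3+70+5 = 90, so the proportions are 0.1333, 0.0333, 0.7778, 0.0556 (working shown to 4 dp, full precision carried).
H' = −Σ pᵢ ln pᵢ = −((-0.2687) + (-0.1134) + (-0.1955) + (-0.1606)) = 0.7381.
With S = 4 species, ln S = 1.3863, so J = 0.7381/1.3863 = 0.5324, i.e. 0.53 to 2 decimal places.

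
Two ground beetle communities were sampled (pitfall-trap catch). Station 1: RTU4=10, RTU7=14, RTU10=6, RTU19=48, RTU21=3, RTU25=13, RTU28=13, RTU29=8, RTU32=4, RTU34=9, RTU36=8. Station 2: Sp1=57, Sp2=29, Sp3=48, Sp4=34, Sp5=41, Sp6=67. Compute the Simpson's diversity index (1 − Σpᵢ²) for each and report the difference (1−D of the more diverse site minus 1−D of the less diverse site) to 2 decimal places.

Station 1: N=136, proportions 0.0735, 0.1029, 0.0441, 0.3529, 0.0221, 0.0956, 0.0956, 0.0588, 0.0294, 0.0662, 0.0588, giving 1−D = 0.8266 (working shown to 4 dp, full precision carried).
Station 2: N=276, proportions 0.2065, 0.1051, 0.1739, 0.1232, 0.1486, 0.2428, giving 1−D = 0.8199.
Difference = |0.8266 − 0.8199| = 0.0067, i.e. 0.01 to 2 decimal places.

0.01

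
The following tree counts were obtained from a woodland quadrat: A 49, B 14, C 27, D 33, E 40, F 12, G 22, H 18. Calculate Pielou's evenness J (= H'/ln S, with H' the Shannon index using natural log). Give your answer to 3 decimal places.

0.951

Total N = 49+14+27+33+40+12+22+18 = 215, so the proportions are 0.22791, 0.06512, 0.12558, 0.15349, 0.18605, 0.05581, 0.10233, 0.08372 (working shown to 5 dp, full precision carried).
H' = −Σ pᵢ ln pᵢ = −((-0.33703) + (-0.17787) + (-0.26056) + (-0.28766) + (-0.31289) + (-0.16106) + (-0.23326) + (-0.20765)) = 1.97798.
With S = 8 species, ln S = 2.07944, so J = 1.97798/2.07944 = 0.95121, i.e. 0.951 to 3 decimal places.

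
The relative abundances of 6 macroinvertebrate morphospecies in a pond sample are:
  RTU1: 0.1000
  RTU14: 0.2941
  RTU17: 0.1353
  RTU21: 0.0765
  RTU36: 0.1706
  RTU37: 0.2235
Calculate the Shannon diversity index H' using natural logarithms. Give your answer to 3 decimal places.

1.694

Each pᵢ ln pᵢ term (working shown to 5 dp, full precision carried): 0.1×(-2.30259)=-0.23026, 0.2941×(-1.22384)=-0.35993, 0.1353×(-2.00026)=-0.27064, 0.0765×(-2.57046)=-0.19664, 0.1706×(-1.76843)=-0.30169, 0.2235×(-1.49834)=-0.33488.
Sum = -1.69404, so H' = 1.694.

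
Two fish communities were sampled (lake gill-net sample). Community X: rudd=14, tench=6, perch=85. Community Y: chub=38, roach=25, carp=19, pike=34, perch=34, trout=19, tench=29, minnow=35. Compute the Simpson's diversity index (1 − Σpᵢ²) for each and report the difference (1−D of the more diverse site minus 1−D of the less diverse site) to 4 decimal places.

Community X: N=105, proportions 0.133333, 0.057143, 0.809524, giving 1−D = 0.323628 (working shown to 6 dp, full precision carried).
Community Y: N=233, proportions 0.16309, 0.107296, 0.081545, 0.145923, 0.145923, 0.081545, 0.124464, 0.150215, giving 1−D = 0.867947.
Difference = |0.323628 − 0.867947| = 0.544319, i.e. 0.5443 to 4 decimal places.

0.5443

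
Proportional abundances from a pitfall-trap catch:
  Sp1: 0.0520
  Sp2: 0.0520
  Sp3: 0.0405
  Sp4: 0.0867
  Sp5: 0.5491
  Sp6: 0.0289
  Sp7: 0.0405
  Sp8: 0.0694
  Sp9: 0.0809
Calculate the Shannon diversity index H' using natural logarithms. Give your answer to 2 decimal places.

1.60

Each pᵢ ln pᵢ term (working shown to 4 dp, full precision carried): 0.052×(-2.9565)=-0.1537, 0.052×(-2.9565)=-0.1537, 0.0405×(-3.2065)=-0.1299, 0.0867×(-2.4453)=-0.2120, 0.5491×(-0.5995)=-0.3292, 0.0289×(-3.5439)=-0.1024, 0.0405×(-3.2065)=-0.1299, 0.0694×(-2.6679)=-0.1852, 0.0809×(-2.5145)=-0.2034.
Sum = -1.5994, so H' = 1.60.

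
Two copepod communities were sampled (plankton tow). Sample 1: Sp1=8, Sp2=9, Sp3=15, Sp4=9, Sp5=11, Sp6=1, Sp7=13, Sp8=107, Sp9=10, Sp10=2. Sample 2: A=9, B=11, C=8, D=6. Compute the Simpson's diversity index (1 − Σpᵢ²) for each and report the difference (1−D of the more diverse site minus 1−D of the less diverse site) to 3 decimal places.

0.098

Sample 1: N=185, proportions 0.04324, 0.04865, 0.08108, 0.04865, 0.05946, 0.00541, 0.07027, 0.57838, 0.05405, 0.01081, giving 1−D = 0.64076 (working shown to 5 dp, full precision carried).
Sample 2: N=34, proportions 0.26471, 0.32353, 0.23529, 0.17647, giving 1−D = 0.73875.
Difference = |0.64076 − 0.73875| = 0.09799, i.e. 0.098 to 3 decimal places.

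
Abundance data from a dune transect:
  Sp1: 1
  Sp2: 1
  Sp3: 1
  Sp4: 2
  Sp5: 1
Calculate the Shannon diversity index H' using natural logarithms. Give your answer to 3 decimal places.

Total N = 1+1+1+2+1 = 6, so the proportions are 0.16667, 0.16667, 0.16667, 0.33333, 0.16667 (working shown to 5 dp, full precision carried).
Each pᵢ ln pᵢ term: 0.16667×(-1.79176)=-0.29863, 0.16667×(-1.79176)=-0.29863, 0.16667×(-1.79176)=-0.29863, 0.33333×(-1.09861)=-0.36620, 0.16667×(-1.79176)=-0.29863.
Sum = -1.56071, so H' = 1.561.

1.561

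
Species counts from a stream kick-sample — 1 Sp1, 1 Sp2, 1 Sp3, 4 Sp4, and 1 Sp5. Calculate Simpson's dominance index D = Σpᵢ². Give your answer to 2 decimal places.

0.31

Total N = 1+1+1+4+1 = 8, so the proportions are 0.125, 0.125, 0.125, 0.5, 0.125 (working shown to 4 dp, full precision carried).
D = 0.125² + 0.125² + 0.125² + 0.5² + 0.125² = 0.0156 + 0.0156 + 0.0156 + 0.2500 + 0.0156 = 0.3125.
To 2 decimal places, D = 0.31.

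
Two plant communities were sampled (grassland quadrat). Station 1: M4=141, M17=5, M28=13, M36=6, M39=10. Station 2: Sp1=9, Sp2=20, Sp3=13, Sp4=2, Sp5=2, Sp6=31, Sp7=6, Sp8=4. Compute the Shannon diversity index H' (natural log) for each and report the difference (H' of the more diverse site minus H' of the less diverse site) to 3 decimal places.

0.976

Station 1: N=175, proportions 0.80571, 0.02857, 0.07429, 0.03429, 0.05714, giving H' = 0.74797 (working shown to 5 dp, full precision carried).
Station 2: N=87, proportions 0.10345, 0.22989, 0.14943, 0.02299, 0.02299, 0.35632, 0.06897, 0.04598, giving H' = 1.72389.
Difference = |0.74797 − 1.72389| = 0.97592, i.e. 0.976 to 3 decimal places.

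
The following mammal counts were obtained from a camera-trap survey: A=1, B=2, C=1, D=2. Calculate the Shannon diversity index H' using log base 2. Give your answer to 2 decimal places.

1.92

Total N = 1+2+1+2 = 6, so the proportions are 0.1667, 0.3333, 0.1667, 0.3333 (working shown to 4 dp, full precision carried).
Each pᵢ log₂ pᵢ term: 0.1667×(-2.5850)=-0.4308, 0.3333×(-1.5850)=-0.5283, 0.1667×(-2.5850)=-0.4308, 0.3333×(-1.5850)=-0.5283.
Sum = -1.9183, so H' = 1.92.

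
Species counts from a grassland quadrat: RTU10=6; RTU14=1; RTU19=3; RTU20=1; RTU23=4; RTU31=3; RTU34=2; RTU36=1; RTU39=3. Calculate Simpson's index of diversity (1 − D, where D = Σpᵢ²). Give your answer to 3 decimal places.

Total N = 6+1+3+1+4+3+2+1+3 = 24, so the proportions are 0.25, 0.04167, 0.125, 0.04167, 0.16667, 0.125, 0.08333, 0.04167, 0.125 (working shown to 5 dp, full precision carried).
D = 0.25² + 0.04167² + 0.125² + 0.04167² + 0.16667² + 0.125² + 0.08333² + 0.04167² + 0.125² = 0.06250 + 0.00174 + 0.01562 + 0.00174 + 0.02778 + 0.01562 + 0.00694 + 0.00174 + 0.01562 = 0.14931.
So 1 − D = 0.85069, i.e. 0.851 to 3 decimal places.

0.851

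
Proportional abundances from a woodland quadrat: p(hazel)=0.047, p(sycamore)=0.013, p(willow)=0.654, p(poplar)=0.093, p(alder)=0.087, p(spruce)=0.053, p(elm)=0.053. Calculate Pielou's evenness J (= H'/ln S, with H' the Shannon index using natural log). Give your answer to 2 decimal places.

0.63

H' = −Σ pᵢ ln pᵢ = −((-0.1437) + (-0.0565) + (-0.2777) + (-0.2209) + (-0.2124) + (-0.1557) + (-0.1557)) = 1.2226 (working shown to 4 dp, full precision carried).
With S = 7 species, ln S = 1.9459, so J = 1.2226/1.9459 = 0.6283, i.e. 0.63 to 2 decimal places.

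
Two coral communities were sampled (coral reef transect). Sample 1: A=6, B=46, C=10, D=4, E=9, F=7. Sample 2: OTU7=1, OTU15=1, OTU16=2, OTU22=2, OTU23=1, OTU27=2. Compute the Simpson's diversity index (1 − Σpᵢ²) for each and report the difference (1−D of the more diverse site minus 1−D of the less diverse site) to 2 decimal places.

Sample 1: N=82, proportions 0.0732, 0.561, 0.122, 0.0488, 0.1098, 0.0854, giving 1−D = 0.6434 (working shown to 4 dp, full precision carried).
Sample 2: N=9, proportions 0.1111, 0.1111, 0.2222, 0.2222, 0.1111, 0.2222, giving 1−D = 0.8148.
Difference = |0.6434 − 0.8148| = 0.1714, i.e. 0.17 to 2 decimal places.

0.17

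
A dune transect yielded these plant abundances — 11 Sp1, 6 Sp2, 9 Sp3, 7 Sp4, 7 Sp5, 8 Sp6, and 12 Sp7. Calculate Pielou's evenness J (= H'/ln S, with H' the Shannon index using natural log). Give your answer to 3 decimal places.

0.985

Total N = 11+6+9+7+7+8+12 = 60, so the proportions are 0.183333, 0.1, 0.15, 0.116667, 0.116667, 0.133333, 0.2 (working shown to 6 dp, full precision carried).
H' = −Σ pᵢ ln pᵢ = −((-0.311016) + (-0.230259) + (-0.284568) + (-0.250651) + (-0.250651) + (-0.268654) + (-0.321888)) = 1.917685.
With S = 7 species, ln S = 1.945910, so J = 1.917685/1.945910 = 0.985495, i.e. 0.985 to 3 decimal places.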